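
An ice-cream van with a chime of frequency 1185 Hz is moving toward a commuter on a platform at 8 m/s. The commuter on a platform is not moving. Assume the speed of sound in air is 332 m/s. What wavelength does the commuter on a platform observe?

Moving source, stationary observer: f' = f · v/(v − v_s) since the source is approaching.
f' = 1185 × 332/(332 − 8) ≈ 1214 Hz.
λ' = v/f' = 332/1214.26 ≈ 27.3 cm.

27.3 cm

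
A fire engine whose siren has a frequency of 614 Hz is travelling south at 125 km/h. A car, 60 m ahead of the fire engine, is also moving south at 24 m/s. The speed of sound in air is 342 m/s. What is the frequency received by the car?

125 km/h = 34.72 m/s.
The car is ahead, so the fire engine is moving toward it while the car is moving away from the fire engine.
With source approaching and observer receding, f' = f · (v − v_o)/(v − v_s).
f' = 614 × (342 − 24)/(342 − 34.72) = 614 × 318/307.28 ≈ 635 Hz.

635 Hz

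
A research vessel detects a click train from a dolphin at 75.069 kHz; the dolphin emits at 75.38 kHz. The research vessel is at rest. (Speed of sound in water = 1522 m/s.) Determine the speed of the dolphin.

f' < f, so the dolphin is receding.
f' = f · v/(v + v_s) ⇒ v_s = v · |1 − f/f'|.
v_s = 1522 × |1 − 75.38/75.069| = 1522 × 0.004143 ≈ 6.3 m/s.

6.3 m/s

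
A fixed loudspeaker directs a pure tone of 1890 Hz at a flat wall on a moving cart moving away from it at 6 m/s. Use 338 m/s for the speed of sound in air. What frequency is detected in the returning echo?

At the flat wall on a moving cart (a moving observer), f₁ = f₀ · (v − u)/v = 1890 × 332/338 ≈ 1856 Hz.
The reflection then acts as a moving source: f₂ = f₁ · v/(v + u) ≈ 1824 Hz.

1824 Hz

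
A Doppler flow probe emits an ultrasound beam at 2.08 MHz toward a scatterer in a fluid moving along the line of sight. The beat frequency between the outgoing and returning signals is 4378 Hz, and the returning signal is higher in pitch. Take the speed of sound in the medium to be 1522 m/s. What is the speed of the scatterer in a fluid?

Double Doppler shift off a moving reflector: f₂ = f₀ · (v + u)/(v − u) (u > 0 toward emitter).
Returning signal is higher, so f₂ = f₀ + Δf = 2080000 + 4378 = 2084378 Hz.
Rearranging, u = v · (f₂ − f₀)/(f₂ + f₀) = 1522 × 4378/4164378 ≈ 1.60 m/s.
So the scatterer in a fluid is moving at 1.60 m/s toward the emitter.

1.60 m/s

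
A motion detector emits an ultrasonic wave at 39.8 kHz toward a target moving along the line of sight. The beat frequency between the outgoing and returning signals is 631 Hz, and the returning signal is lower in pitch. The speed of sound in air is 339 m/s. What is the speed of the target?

2.71 m/s

Double Doppler shift off a moving reflector: f₂ = f₀ · (v + u)/(v − u) (u > 0 toward emitter).
Returning signal is lower, so f₂ = f₀ − Δf = 39800 − 631 = 39169 Hz.
Rearranging, u = v · (f₂ − f₀)/(f₂ + f₀) = 339 × -631/78969 ≈ -2.71 m/s.
So the target is moving at 2.71 m/s away from the emitter.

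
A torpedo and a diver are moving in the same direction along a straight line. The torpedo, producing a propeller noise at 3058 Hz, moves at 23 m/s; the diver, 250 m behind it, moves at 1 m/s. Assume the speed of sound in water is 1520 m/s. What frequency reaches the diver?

The diver is behind, so the torpedo is moving away from it while the diver is moving toward the torpedo.
With source receding and observer approaching, f' = f · (v + v_o)/(v + v_s).
f' = 3058 × (1520 + 1)/(1520 + 23) = 3058 × 1521/1543 ≈ 3014 Hz.

3014 Hz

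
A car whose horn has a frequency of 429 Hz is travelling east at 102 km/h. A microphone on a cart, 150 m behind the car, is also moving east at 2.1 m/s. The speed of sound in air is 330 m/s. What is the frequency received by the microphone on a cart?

398 Hz

102 km/h = 28.33 m/s.
The microphone on a cart is behind, so the car is moving away from it while the microphone on a cart is moving toward the car.
General Doppler shift: f' = f · (v + v_o)/(v + v_s).
f' = 429 × (330 + 2.1)/(330 + 28.33) = 429 × 332.1/358.33 ≈ 398 Hz.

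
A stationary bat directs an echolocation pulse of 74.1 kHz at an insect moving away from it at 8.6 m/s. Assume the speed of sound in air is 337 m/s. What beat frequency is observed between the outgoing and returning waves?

At the insect (a moving observer), f₁ = f₀ · (v − u)/v = 74.1 × 328.4/337 ≈ 72.21 kHz.
On reflection it acts as a source moving away from the stationary detector: f₂ = f₁ · v/(v + u) = 72.21 × 337/345.6 ≈ 70.41 kHz.
Equivalently f₂ = f₀ · (v − u)/(v + u).
Beat frequency (with f₀ = 74100 Hz): |f₂ − f₀| = 2u·f₀/(v + u) = 2 × 8.6 × 74100/345.6 ≈ 3688 Hz.

3688 Hz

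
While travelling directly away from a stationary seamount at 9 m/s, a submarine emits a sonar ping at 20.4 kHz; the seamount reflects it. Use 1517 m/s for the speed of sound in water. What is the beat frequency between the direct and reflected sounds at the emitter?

241 Hz

The seamount receives the sound from a moving source: f₁ = f₀ · v/(v + v_e) = 20.4 × 1517/1526 ≈ 20.280 kHz.
On the return leg the submarine is a moving observer: f₂ = f₁ · (v − v_e)/v = 20.280 × 1508/1517 ≈ 20.159 kHz.
Equivalently f₂ = f₀ · (v − v_e)/(v + v_e).
Beat against the emitted tone (with f₀ = 20400 Hz): |f₂ − f₀| = 2v_e·f₀/(v + v_e) = 2 × 9 × 20400/1526 ≈ 241 Hz.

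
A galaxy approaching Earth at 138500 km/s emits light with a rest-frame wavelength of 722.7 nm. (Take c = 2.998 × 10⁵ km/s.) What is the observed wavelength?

438.4 nm

β = v/c = 138500/299800 = 0.4620.
Relativistic Doppler for wavelength: λ' = λ₀ · √((1 − β)/(1 + β)).
λ' = 722.7 × √(0.5380/1.4620) = 722.7 × 0.60664 ≈ 438.4 nm.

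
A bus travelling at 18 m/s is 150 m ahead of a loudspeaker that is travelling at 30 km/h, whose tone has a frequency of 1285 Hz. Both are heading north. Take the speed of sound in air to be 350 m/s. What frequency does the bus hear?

1249 Hz

30 km/h = 8.333 m/s.
The bus is ahead, so the loudspeaker is moving toward it while the bus is moving away from the loudspeaker.
Both move, so f' = f · (v − v_o)/(v − v_s).
f' = 1285 × (350 − 18)/(350 − 8.333) = 1285 × 332/341.67 ≈ 1249 Hz.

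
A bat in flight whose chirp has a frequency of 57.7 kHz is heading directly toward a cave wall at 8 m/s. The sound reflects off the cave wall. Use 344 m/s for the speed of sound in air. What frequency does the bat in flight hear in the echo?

60.4 kHz

The cave wall receives the sound from a moving source: f₁ = f₀ · v/(v − v_e) = 57.7 × 344/336 ≈ 59.1 kHz.
On the return leg the bat in flight is a moving observer: f₂ = f₁ · (v + v_e)/v = 59.1 × 352/344 ≈ 60.4 kHz.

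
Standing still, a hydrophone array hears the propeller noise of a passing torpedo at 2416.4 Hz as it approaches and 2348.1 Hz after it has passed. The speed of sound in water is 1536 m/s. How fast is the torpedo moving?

22.0 m/s

f₁/f₂ = (v + v_s)/(v − v_s), so v_s = v · (f₁ − f₂)/(f₁ + f₂).
v_s = 1536 × (2416.4 − 2348.1)/(2416.4 + 2348.1) = 1536 × 68.3/4764.5 ≈ 22.0 m/s.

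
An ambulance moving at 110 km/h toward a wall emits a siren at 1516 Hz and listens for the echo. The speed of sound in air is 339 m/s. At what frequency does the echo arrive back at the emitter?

110 km/h = 30.56 m/s.
The wall receives the sound from a moving source: f₁ = f₀ · v/(v − v_e) = 1516 × 339/308.44 ≈ 1666 Hz.
On the return leg the ambulance is a moving observer: f₂ = f₁ · (v + v_e)/v = 1666 × 369.56/339 ≈ 1816 Hz.

1816 Hz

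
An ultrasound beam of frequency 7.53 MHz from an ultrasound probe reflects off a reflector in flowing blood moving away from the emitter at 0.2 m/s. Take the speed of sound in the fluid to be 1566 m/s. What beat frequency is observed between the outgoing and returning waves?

1923 Hz

The reflector in flowing blood first receives the wave as a moving observer: f₁ = f₀ · (v − u)/v = 7.53 × (1566 − 0.2)/1566 ≈ 7.529038 MHz.
The reflection then acts as a moving source: f₂ = f₁ · v/(v + u) ≈ 7.528077 MHz.
Beat frequency (with f₀ = 7530000 Hz): |f₂ − f₀| = 2u·f₀/(v + u) = 2 × 0.2 × 7530000/1566.2 ≈ 1923 Hz.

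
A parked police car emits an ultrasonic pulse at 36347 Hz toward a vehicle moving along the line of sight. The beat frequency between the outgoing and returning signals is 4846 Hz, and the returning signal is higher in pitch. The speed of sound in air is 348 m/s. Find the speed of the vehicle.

Double Doppler shift off a moving reflector: f₂ = f₀ · (v + u)/(v − u) (u > 0 toward emitter).
Returning signal is higher, so f₂ = f₀ + Δf = 36347 + 4846 = 41193 Hz.
Rearranging, u = v · (f₂ − f₀)/(f₂ + f₀) = 348 × 4846/77540 ≈ 21.7 m/s.
So the vehicle is moving at 21.7 m/s toward the emitter.

21.7 m/s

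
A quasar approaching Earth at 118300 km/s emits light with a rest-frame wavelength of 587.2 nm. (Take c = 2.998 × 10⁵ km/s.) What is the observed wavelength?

386.9 nm

β = v/c = 118300/299800 = 0.3946.
Relativistic Doppler for wavelength: λ' = λ₀ · √((1 − β)/(1 + β)).
λ' = 587.2 × √(0.6054/1.3946) = 587.2 × 0.65887 ≈ 386.9 nm.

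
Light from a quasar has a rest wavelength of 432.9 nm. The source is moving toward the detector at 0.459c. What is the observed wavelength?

Relativistic Doppler for wavelength: λ' = λ₀ · √((1 − β)/(1 + β)).
λ' = 432.9 × √(0.5410/1.4590) = 432.9 × 0.60894 ≈ 263.6 nm.

263.6 nm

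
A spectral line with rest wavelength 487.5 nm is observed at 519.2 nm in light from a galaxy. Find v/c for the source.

λ'/λ₀ = 1.0650 > 1 (redshift), so the source is receding.
λ'/λ₀ = √((1 + β)/(1 − β)) for a receding source ⇒ β = (r² − 1)/(r² + 1) with r = λ'/λ₀.
β = (1.1343 − 1)/(1.1343 + 1) ≈ 0.063.

0.063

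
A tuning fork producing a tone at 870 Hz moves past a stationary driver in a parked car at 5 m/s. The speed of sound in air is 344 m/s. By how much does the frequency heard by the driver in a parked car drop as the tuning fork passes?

25.3 Hz

Approaching: f₁ = f · v/(v − v_s) = 870 × 344/339 ≈ 882.8 Hz.
Receding: f₂ = f · v/(v + v_s) = 870 × 344/349 ≈ 857.5 Hz.
Drop: f₁ − f₂ = 2f·v·v_s/(v² − v_s²) = 2 × 870 × 344 × 5/(344² − 5²) ≈ 25.3 Hz.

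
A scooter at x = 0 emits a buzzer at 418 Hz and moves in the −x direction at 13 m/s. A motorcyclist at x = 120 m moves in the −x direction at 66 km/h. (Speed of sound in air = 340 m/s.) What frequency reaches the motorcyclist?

424 Hz

66 km/h = 18.33 m/s.
The observer lies on the +x side, so the source is heading away from the observer and the observer is heading toward the source.
General Doppler shift: f' = f · (v + v_o)/(v + v_s).
f' = 418 × (340 + 18.33)/(340 + 13) = 418 × 358.33/353 ≈ 424 Hz.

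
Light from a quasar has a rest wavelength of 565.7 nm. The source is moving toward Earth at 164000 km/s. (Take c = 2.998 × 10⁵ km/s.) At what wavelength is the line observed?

β = v/c = 164000/299800 = 0.5470.
Relativistic Doppler for wavelength: λ' = λ₀ · √((1 − β)/(1 + β)).
λ' = 565.7 × √(0.4530/1.5470) = 565.7 × 0.54111 ≈ 306.1 nm.

306.1 nm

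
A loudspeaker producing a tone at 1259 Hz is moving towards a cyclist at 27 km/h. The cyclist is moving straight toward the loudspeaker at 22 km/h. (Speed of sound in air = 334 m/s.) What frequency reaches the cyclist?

27 km/h = 7.5 m/s; 22 km/h = 6.111 m/s.
General Doppler shift: f' = f · (v + v_o)/(v − v_s).
f' = 1259 × (334 + 6.111)/(334 − 7.5) = 1259 × 340.11/326.5 ≈ 1311 Hz.

1311 Hz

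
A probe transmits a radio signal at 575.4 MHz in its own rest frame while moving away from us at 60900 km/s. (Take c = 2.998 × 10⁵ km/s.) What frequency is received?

468.3 MHz

β = v/c = 60900/299800 = 0.2031.
Relativistic Doppler for frequency: f' = f₀ · √((1 − β)/(1 + β)).
f' = 575.4 × √(0.7969/1.2031) = 575.4 × 0.81383 ≈ 468.3 MHz.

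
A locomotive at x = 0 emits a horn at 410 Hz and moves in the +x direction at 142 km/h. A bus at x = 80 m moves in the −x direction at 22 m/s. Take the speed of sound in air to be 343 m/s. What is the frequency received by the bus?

142 km/h = 39.44 m/s.
The observer lies on the +x side, so the source is heading toward the observer and the observer is heading toward the source.
With source approaching and observer approaching, f' = f · (v + v_o)/(v − v_s).
f' = 410 × (343 + 22)/(343 − 39.44) = 410 × 365/303.56 ≈ 493 Hz.

493 Hz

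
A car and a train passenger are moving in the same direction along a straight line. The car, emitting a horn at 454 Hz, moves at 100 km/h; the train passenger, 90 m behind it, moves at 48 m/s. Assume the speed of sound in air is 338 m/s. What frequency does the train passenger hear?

479 Hz

100 km/h = 27.78 m/s.
The train passenger is behind, so the car is moving away from it while the train passenger is moving toward the car.
Both move, so f' = f · (v + v_o)/(v + v_s).
f' = 454 × (338 + 48)/(338 + 27.78) = 454 × 386/365.78 ≈ 479 Hz.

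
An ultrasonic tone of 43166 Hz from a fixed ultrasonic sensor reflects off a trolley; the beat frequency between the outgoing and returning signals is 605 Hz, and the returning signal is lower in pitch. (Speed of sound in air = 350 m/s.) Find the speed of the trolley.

2.47 m/s

Double Doppler shift off a moving reflector: f₂ = f₀ · (v + u)/(v − u) (u > 0 toward emitter).
Returning signal is lower, so f₂ = f₀ − Δf = 43166 − 605 = 42561 Hz.
Rearranging, u = v · (f₂ − f₀)/(f₂ + f₀) = 350 × -605/85727 ≈ -2.47 m/s.
So the trolley is moving at 2.47 m/s away from the emitter.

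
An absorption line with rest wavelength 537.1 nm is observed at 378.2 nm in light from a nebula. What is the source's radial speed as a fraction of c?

0.337

λ'/λ₀ = 0.7042 < 1 (blueshift), so the source is approaching.
λ'/λ₀ = √((1 − β)/(1 + β)) for an approaching source ⇒ β = (1 − r²)/(1 + r²) with r = λ'/λ₀.
β = (1 − 0.4958)/(1 + 0.4958) ≈ 0.337.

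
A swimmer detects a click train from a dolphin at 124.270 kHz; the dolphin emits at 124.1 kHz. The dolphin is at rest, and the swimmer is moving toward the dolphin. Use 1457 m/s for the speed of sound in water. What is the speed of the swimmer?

f' = f · (v + v_o)/v ⇒ v_o = v · |f'/f − 1|.
v_o = 1457 × |124.270/124.1 − 1| = 1457 × 0.00137 ≈ 2.00 m/s.

2.00 m/s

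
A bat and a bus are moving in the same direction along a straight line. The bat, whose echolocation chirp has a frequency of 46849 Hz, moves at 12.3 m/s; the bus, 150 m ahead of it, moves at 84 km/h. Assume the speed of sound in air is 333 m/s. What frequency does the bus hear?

45237 Hz

84 km/h = 23.33 m/s.
The bus is ahead, so the bat is moving toward it while the bus is moving away from the bat.
General Doppler shift: f' = f · (v − v_o)/(v − v_s).
f' = 46849 × (333 − 23.33)/(333 − 12.3) = 46849 × 309.67/320.7 ≈ 45237 Hz.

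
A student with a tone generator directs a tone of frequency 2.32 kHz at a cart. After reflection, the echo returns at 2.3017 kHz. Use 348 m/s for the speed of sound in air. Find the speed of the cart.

Double Doppler shift off a moving reflector: f₂ = f₀ · (v + u)/(v − u) (u > 0 toward emitter).
Rearranging, u = v · (f₂ − f₀)/(f₂ + f₀) = 348 × -0.0183/4.6217 ≈ -1.38 m/s.
So the cart is moving at 1.38 m/s away from the emitter.

1.38 m/s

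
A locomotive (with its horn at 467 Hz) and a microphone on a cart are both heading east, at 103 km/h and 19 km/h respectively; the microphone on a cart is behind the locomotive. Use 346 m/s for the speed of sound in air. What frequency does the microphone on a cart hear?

438 Hz

103 km/h = 28.61 m/s; 19 km/h = 5.278 m/s.
The microphone on a cart is behind, so the locomotive is moving away from it while the microphone on a cart is moving toward the locomotive.
General Doppler shift: f' = f · (v + v_o)/(v + v_s).
f' = 467 × (346 + 5.278)/(346 + 28.61) = 467 × 351.28/374.61 ≈ 438 Hz.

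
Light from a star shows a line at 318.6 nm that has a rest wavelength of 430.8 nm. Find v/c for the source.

λ'/λ₀ = 0.7396 < 1 (blueshift), so the source is approaching.
λ'/λ₀ = √((1 − β)/(1 + β)) for an approaching source ⇒ β = (1 − r²)/(1 + r²) with r = λ'/λ₀.
β = (1 − 0.5469)/(1 + 0.5469) ≈ 0.293.

0.293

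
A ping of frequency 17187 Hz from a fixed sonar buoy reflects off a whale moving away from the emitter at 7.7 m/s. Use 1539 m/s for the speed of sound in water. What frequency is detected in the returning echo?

At the whale (a moving observer), f₁ = f₀ · (v − u)/v = 17187 × 1531.3/1539 ≈ 17101 Hz.
The reflection then acts as a moving source: f₂ = f₁ · v/(v + u) ≈ 17016 Hz.

17016 Hz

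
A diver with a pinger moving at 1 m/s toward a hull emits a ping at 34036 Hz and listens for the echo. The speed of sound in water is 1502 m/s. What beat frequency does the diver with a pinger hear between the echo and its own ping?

The hull receives the sound from a moving source: f₁ = f₀ · v/(v − v_e) = 34036 × 1502/1501 ≈ 34058.7 Hz.
On the return leg the diver with a pinger is a moving observer: f₂ = f₁ · (v + v_e)/v = 34058.7 × 1503/1502 ≈ 34081.4 Hz.
Beat against the emitted tone: |f₂ − f₀| = 2v_e·f₀/(v − v_e) = 2 × 1 × 34036/1501 ≈ 45.4 Hz.

45.4 Hz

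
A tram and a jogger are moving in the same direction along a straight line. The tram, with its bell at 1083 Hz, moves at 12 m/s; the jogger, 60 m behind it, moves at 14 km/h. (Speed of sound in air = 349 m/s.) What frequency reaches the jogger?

1059 Hz

14 km/h = 3.889 m/s.
The jogger is behind, so the tram is moving away from it while the jogger is moving toward the tram.
Both move, so f' = f · (v + v_o)/(v + v_s).
f' = 1083 × (349 + 3.889)/(349 + 12) = 1083 × 352.89/361 ≈ 1059 Hz.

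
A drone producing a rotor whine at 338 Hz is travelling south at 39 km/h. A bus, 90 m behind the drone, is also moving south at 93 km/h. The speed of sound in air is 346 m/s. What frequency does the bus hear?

352 Hz

39 km/h = 10.83 m/s; 93 km/h = 25.83 m/s.
The bus is behind, so the drone is moving away from it while the bus is moving toward the drone.
Both move, so f' = f · (v + v_o)/(v + v_s).
f' = 338 × (346 + 25.83)/(346 + 10.83) = 338 × 371.83/356.83 ≈ 352 Hz.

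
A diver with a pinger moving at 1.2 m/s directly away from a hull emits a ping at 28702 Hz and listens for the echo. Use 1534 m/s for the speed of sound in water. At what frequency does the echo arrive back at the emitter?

28657 Hz

The hull receives the sound from a moving source: f₁ = f₀ · v/(v + v_e) = 28702 × 1534/1535.2 ≈ 28680 Hz.
On the return leg the diver with a pinger is a moving observer: f₂ = f₁ · (v − v_e)/v = 28680 × 1532.8/1534 ≈ 28657 Hz.
Equivalently f₂ = f₀ · (v − v_e)/(v + v_e).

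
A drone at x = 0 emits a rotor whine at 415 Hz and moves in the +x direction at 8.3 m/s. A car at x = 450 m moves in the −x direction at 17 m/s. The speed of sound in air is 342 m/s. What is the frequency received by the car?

The observer lies on the +x side, so the source is heading toward the observer and the observer is heading toward the source.
With source approaching and observer approaching, f' = f · (v + v_o)/(v − v_s).
f' = 415 × (342 + 17)/(342 − 8.3) = 415 × 359/333.7 ≈ 446 Hz.

446 Hz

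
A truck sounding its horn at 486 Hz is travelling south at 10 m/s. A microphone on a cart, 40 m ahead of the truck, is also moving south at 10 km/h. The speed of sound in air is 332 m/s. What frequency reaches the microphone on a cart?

10 km/h = 2.778 m/s.
The microphone on a cart is ahead, so the truck is moving toward it while the microphone on a cart is moving away from the truck.
With source approaching and observer receding, f' = f · (v − v_o)/(v − v_s).
f' = 486 × (332 − 2.778)/(332 − 10) = 486 × 329.22/322 ≈ 497 Hz.

497 Hz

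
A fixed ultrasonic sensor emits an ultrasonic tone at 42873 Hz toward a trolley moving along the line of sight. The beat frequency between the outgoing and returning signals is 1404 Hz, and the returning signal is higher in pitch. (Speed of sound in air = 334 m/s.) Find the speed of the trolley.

Double Doppler shift off a moving reflector: f₂ = f₀ · (v + u)/(v − u) (u > 0 toward emitter).
Returning signal is higher, so f₂ = f₀ + Δf = 42873 + 1404 = 44277 Hz.
Rearranging, u = v · (f₂ − f₀)/(f₂ + f₀) = 334 × 1404/87150 ≈ 5.4 m/s.
So the trolley is moving at 5.4 m/s toward the emitter.

5.4 m/s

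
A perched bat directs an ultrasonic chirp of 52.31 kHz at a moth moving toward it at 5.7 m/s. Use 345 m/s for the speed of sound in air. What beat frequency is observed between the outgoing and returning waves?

1758 Hz

At the moth (a moving observer), f₁ = f₀ · (v + u)/v = 52.31 × 350.7/345 ≈ 53.174 kHz.
The reflection then acts as a moving source: f₂ = f₁ · v/(v − u) ≈ 54.068 kHz.
Equivalently f₂ = f₀ · (v + u)/(v − u).
Beat frequency (with f₀ = 52310 Hz): |f₂ − f₀| = 2u·f₀/(v − u) = 2 × 5.7 × 52310/339.3 ≈ 1758 Hz.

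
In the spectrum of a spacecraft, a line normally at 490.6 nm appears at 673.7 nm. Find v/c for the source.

λ'/λ₀ = 1.3732 > 1 (redshift), so the source is receding.
λ'/λ₀ = √((1 + β)/(1 − β)) for a receding source ⇒ β = (r² − 1)/(r² + 1) with r = λ'/λ₀.
β = (1.8857 − 1)/(1.8857 + 1) ≈ 0.307.

0.307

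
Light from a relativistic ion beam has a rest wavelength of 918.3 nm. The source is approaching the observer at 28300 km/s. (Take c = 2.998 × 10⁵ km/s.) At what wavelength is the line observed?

β = v/c = 28300/299800 = 0.0944.
Relativistic Doppler for wavelength: λ' = λ₀ · √((1 − β)/(1 + β)).
λ' = 918.3 × √(0.9056/1.0944) = 918.3 × 0.90967 ≈ 835.3 nm.

835.3 nm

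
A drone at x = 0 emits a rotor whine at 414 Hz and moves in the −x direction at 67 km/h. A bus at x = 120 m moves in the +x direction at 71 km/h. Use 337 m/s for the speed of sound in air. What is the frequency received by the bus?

67 km/h = 18.61 m/s; 71 km/h = 19.72 m/s.
The observer lies on the +x side, so the source is heading away from the observer and the observer is heading away from the source.
Both move, so f' = f · (v − v_o)/(v + v_s).
f' = 414 × (337 − 19.72)/(337 + 18.61) = 414 × 317.28/355.61 ≈ 369 Hz.

369 Hz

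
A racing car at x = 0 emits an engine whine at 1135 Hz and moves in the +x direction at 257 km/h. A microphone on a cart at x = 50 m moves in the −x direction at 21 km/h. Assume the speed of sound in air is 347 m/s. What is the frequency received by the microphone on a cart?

257 km/h = 71.39 m/s; 21 km/h = 5.833 m/s.
The observer lies on the +x side, so the source is heading toward the observer and the observer is heading toward the source.
Both move, so f' = f · (v + v_o)/(v − v_s).
f' = 1135 × (347 + 5.833)/(347 − 71.39) = 1135 × 352.83/275.61 ≈ 1453 Hz.

1453 Hz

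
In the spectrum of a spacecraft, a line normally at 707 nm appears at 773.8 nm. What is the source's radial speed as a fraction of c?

0.090c

λ'/λ₀ = 1.0945 > 1 (redshift), so the source is receding.
λ'/λ₀ = √((1 + β)/(1 − β)) for a receding source ⇒ β = (r² − 1)/(r² + 1) with r = λ'/λ₀.
β = (1.1979 − 1)/(1.1979 + 1) ≈ 0.090.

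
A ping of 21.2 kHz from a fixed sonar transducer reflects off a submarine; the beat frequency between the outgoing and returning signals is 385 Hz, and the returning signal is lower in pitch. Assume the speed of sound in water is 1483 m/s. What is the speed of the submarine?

13.6 m/s

Double Doppler shift off a moving reflector: f₂ = f₀ · (v + u)/(v − u) (u > 0 toward emitter).
Returning signal is lower, so f₂ = f₀ − Δf = 21200 − 385 = 20815 Hz.
Rearranging, u = v · (f₂ − f₀)/(f₂ + f₀) = 1483 × -385/42015 ≈ -13.6 m/s.
So the submarine is moving at 13.6 m/s away from the emitter.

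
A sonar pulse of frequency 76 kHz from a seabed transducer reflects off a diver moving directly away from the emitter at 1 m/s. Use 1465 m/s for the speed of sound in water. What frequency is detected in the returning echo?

The diver first receives the wave as a moving observer: f₁ = f₀ · (v − u)/v = 76 × (1465 − 1)/1465 ≈ 75.9 kHz.
On reflection it acts as a source moving away from the stationary detector: f₂ = f₁ · v/(v + u) = 75.9 × 1465/1466 ≈ 75.9 kHz.

75.9 kHz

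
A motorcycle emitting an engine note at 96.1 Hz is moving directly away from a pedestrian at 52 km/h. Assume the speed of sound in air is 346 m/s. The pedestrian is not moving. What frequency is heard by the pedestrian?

92 Hz

52 km/h = 14.44 m/s.
Moving source, stationary observer: f' = f · v/(v + v_s) since the source is receding.
f' = 96.1 × 346/(346 + 14.44) = 96.1 × 346/360.4 ≈ 92 Hz.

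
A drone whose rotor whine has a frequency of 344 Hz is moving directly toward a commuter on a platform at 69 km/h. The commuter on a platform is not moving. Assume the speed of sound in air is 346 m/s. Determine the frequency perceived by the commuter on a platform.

69 km/h = 19.17 m/s.
Only the source moves, toward the listener, so f' = f · v/(v − v_s).
f' = 344 × 346/(346 − 19.17) = 344 × 346/326.8 ≈ 364 Hz.

364 Hz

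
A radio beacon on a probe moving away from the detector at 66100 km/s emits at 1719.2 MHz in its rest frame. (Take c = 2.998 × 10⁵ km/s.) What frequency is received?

1374.0 MHz

β = v/c = 66100/299800 = 0.2205.
Relativistic Doppler for frequency: f' = f₀ · √((1 − β)/(1 + β)).
f' = 1719.2 × √(0.7795/1.2205) = 1719.2 × 0.79919 ≈ 1374.0 MHz.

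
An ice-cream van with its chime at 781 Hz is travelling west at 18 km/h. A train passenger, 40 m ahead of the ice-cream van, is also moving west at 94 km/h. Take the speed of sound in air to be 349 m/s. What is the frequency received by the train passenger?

18 km/h = 5 m/s; 94 km/h = 26.11 m/s.
The train passenger is ahead, so the ice-cream van is moving toward it while the train passenger is moving away from the ice-cream van.
Both move, so f' = f · (v − v_o)/(v − v_s).
f' = 781 × (349 − 26.11)/(349 − 5) = 781 × 322.89/344 ≈ 733 Hz.

733 Hz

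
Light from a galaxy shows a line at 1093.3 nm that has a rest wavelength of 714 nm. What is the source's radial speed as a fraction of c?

0.402

λ'/λ₀ = 1.5312 > 1 (redshift), so the source is receding.
λ'/λ₀ = √((1 + β)/(1 − β)) for a receding source ⇒ β = (r² − 1)/(r² + 1) with r = λ'/λ₀.
β = (2.3447 − 1)/(2.3447 + 1) ≈ 0.402.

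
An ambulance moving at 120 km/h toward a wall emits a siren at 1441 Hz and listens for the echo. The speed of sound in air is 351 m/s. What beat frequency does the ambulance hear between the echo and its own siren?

302 Hz

120 km/h = 33.33 m/s.
The wall receives the sound from a moving source: f₁ = f₀ · v/(v − v_e) = 1441 × 351/317.67 ≈ 1592 Hz.
On the return leg the ambulance is a moving observer: f₂ = f₁ · (v + v_e)/v = 1592 × 384.33/351 ≈ 1743 Hz.
Beat against the emitted tone: |f₂ − f₀| = 2v_e·f₀/(v − v_e) = 2 × 33.33 × 1441/317.67 ≈ 302 Hz.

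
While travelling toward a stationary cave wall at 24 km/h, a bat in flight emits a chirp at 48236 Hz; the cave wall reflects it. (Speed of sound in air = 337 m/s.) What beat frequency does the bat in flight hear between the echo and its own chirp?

24 km/h = 6.667 m/s.
The cave wall receives the sound from a moving source: f₁ = f₀ · v/(v − v_e) = 48236 × 337/330.33 ≈ 49209 Hz.
On the return leg the bat in flight is a moving observer: f₂ = f₁ · (v + v_e)/v = 49209 × 343.67/337 ≈ 50183 Hz.
Equivalently f₂ = f₀ · (v + v_e)/(v − v_e).
Beat against the emitted tone: |f₂ − f₀| = 2v_e·f₀/(v − v_e) = 2 × 6.667 × 48236/330.33 ≈ 1947 Hz.

1947 Hz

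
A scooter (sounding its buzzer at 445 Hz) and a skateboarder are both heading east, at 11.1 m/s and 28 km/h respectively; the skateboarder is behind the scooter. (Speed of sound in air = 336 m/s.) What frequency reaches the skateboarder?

441 Hz

28 km/h = 7.778 m/s.
The skateboarder is behind, so the scooter is moving away from it while the skateboarder is moving toward the scooter.
With source receding and observer approaching, f' = f · (v + v_o)/(v + v_s).
f' = 445 × (336 + 7.778)/(336 + 11.1) = 445 × 343.78/347.1 ≈ 441 Hz.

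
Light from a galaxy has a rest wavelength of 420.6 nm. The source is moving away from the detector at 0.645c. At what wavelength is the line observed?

Relativistic Doppler for wavelength: λ' = λ₀ · √((1 + β)/(1 − β)).
λ' = 420.6 × √(1.6450/0.3550) = 420.6 × 2.15263 ≈ 905.4 nm.

905.4 nm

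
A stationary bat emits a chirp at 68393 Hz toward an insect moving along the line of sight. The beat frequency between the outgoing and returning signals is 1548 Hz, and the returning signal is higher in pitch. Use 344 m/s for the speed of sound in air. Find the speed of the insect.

Double Doppler shift off a moving reflector: f₂ = f₀ · (v + u)/(v − u) (u > 0 toward emitter).
Returning signal is higher, so f₂ = f₀ + Δf = 68393 + 1548 = 69941 Hz.
Rearranging, u = v · (f₂ − f₀)/(f₂ + f₀) = 344 × 1548/138334 ≈ 3.8 m/s.
So the insect is moving at 3.8 m/s toward the emitter.

3.8 m/s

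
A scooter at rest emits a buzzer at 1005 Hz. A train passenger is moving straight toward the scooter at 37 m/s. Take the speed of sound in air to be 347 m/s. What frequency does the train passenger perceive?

Moving observer, stationary source: f' = f · (v + v_o)/v.
f' = 1005 × (347 + 37)/347 = 1005 × 384/347 ≈ 1112 Hz.

1112 Hz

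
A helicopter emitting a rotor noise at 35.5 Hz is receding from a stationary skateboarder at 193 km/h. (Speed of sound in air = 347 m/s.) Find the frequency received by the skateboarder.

30.7 Hz

193 km/h = 53.61 m/s.
Moving source, stationary observer: f' = f · v/(v + v_s) since the source is receding.
f' = 35.5 × 347/(347 + 53.61) = 35.5 × 347/400.6 ≈ 30.7 Hz.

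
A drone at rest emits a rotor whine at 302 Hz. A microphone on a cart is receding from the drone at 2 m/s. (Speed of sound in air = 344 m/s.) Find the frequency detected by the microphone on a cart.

Only the observer moves, away from the source, so f' = f · (v − v_o)/v.
f' = 302 × (344 − 2)/344 = 302 × 342/344 ≈ 300 Hz.

300 Hz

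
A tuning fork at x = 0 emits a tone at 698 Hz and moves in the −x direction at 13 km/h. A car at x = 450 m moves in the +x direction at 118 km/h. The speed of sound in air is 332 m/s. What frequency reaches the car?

13 km/h = 3.611 m/s; 118 km/h = 32.78 m/s.
The observer lies on the +x side, so the source is heading away from the observer and the observer is heading away from the source.
General Doppler shift: f' = f · (v − v_o)/(v + v_s).
f' = 698 × (332 − 32.78)/(332 + 3.611) = 698 × 299.22/335.61 ≈ 622 Hz.

622 Hz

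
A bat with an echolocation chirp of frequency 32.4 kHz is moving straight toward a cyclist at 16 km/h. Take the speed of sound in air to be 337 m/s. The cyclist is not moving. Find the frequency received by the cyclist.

32.8 kHz

16 km/h = 4.444 m/s.
With the source moving toward a stationary observer, f' = f · v/(v − v_s).
f' = 32.4 × 337/(337 − 4.444) = 32.4 × 337/332.6 ≈ 32.8 kHz.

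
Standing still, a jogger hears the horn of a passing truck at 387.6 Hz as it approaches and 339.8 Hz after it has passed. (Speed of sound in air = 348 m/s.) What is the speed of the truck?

f₁/f₂ = (v + v_s)/(v − v_s), so v_s = v · (f₁ − f₂)/(f₁ + f₂).
v_s = 348 × (387.6 − 339.8)/(387.6 + 339.8) = 348 × 47.8/727.4 ≈ 22.9 m/s.

22.9 m/s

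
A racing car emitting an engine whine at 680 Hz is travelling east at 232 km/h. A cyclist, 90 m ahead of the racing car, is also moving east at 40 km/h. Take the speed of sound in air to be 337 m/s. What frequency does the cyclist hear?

232 km/h = 64.44 m/s; 40 km/h = 11.11 m/s.
The cyclist is ahead, so the racing car is moving toward it while the cyclist is moving away from the racing car.
Both move, so f' = f · (v − v_o)/(v − v_s).
f' = 680 × (337 − 11.11)/(337 − 64.44) = 680 × 325.89/272.56 ≈ 813 Hz.

813 Hz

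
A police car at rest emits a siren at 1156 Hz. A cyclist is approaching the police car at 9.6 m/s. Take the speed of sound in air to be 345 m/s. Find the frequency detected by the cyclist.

Moving observer, stationary source: f' = f · (v + v_o)/v.
f' = 1156 × (345 + 9.6)/345 = 1156 × 354.6/345 ≈ 1188 Hz.

1188 Hz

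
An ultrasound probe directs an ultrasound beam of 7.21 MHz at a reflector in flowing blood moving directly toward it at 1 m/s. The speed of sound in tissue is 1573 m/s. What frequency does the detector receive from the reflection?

The reflector in flowing blood first receives the wave as a moving observer: f₁ = f₀ · (v + u)/v = 7.21 × (1573 + 1)/1573 ≈ 7.215 MHz.
The reflection then acts as a moving source: f₂ = f₁ · v/(v − u) ≈ 7.219 MHz.

7.219 MHz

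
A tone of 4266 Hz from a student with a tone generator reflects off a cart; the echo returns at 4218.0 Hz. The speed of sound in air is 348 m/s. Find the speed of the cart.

Double Doppler shift off a moving reflector: f₂ = f₀ · (v + u)/(v − u) (u > 0 toward emitter).
Rearranging, u = v · (f₂ − f₀)/(f₂ + f₀) = 348 × -48.0/8484.0 ≈ -1.97 m/s.
So the cart is moving at 1.97 m/s away from the emitter.

1.97 m/s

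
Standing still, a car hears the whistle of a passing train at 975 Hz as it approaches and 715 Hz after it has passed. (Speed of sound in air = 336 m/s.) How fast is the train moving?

52 m/s

f₁/f₂ = (v + v_s)/(v − v_s), so v_s = v · (f₁ − f₂)/(f₁ + f₂).
v_s = 336 × (975 − 715)/(975 + 715) = 336 × 260/1690 ≈ 52 m/s.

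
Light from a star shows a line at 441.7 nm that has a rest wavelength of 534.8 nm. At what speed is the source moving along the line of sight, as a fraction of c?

0.189

λ'/λ₀ = 0.8259 < 1 (blueshift), so the source is approaching.
λ'/λ₀ = √((1 − β)/(1 + β)) for an approaching source ⇒ β = (1 − r²)/(1 + r²) with r = λ'/λ₀.
β = (1 − 0.6821)/(1 + 0.6821) ≈ 0.189.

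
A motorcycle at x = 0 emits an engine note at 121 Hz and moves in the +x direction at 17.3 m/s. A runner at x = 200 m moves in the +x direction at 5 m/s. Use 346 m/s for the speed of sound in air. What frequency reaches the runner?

126 Hz

The observer lies on the +x side, so the source is heading toward the observer and the observer is heading away from the source.
With source approaching and observer receding, f' = f · (v − v_o)/(v − v_s).
f' = 121 × (346 − 5)/(346 − 17.3) = 121 × 341/328.7 ≈ 126 Hz.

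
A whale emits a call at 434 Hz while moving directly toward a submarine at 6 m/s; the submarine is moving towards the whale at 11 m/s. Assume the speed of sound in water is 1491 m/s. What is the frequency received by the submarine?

439 Hz

General Doppler shift: f' = f · (v + v_o)/(v − v_s).
f' = 434 × (1491 + 11)/(1491 − 6) = 434 × 1502/1485 ≈ 439 Hz.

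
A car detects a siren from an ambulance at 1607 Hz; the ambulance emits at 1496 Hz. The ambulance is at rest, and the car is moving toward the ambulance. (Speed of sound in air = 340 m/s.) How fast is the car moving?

f' = f · (v + v_o)/v ⇒ v_o = v · |f'/f − 1|.
v_o = 340 × |1607/1496 − 1| = 340 × 0.0742 ≈ 25 m/s.

25 m/s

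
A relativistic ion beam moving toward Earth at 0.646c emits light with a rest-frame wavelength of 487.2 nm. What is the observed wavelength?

225.9 nm

Relativistic Doppler for wavelength: λ' = λ₀ · √((1 − β)/(1 + β)).
λ' = 487.2 × √(0.3540/1.6460) = 487.2 × 0.46375 ≈ 225.9 nm.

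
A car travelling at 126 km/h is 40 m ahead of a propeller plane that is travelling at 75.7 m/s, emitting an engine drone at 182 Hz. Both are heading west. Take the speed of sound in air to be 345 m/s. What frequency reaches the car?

210 Hz

126 km/h = 35 m/s.
The car is ahead, so the propeller plane is moving toward it while the car is moving away from the propeller plane.
General Doppler shift: f' = f · (v − v_o)/(v − v_s).
f' = 182 × (345 − 35)/(345 − 75.7) = 182 × 310/269.3 ≈ 210 Hz.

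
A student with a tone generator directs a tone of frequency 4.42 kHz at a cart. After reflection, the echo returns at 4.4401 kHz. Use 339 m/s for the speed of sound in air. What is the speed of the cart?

0.77 m/s

Double Doppler shift off a moving reflector: f₂ = f₀ · (v + u)/(v − u) (u > 0 toward emitter).
Rearranging, u = v · (f₂ − f₀)/(f₂ + f₀) = 339 × 0.0201/8.8601 ≈ 0.77 m/s.
So the cart is moving at 0.77 m/s toward the emitter.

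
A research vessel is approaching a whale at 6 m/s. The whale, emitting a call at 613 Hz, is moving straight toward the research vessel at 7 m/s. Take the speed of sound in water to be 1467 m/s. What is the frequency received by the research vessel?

618 Hz

With source approaching and observer approaching, f' = f · (v + v_o)/(v − v_s).
f' = 613 × (1467 + 6)/(1467 − 7) = 613 × 1473/1460 ≈ 618 Hz.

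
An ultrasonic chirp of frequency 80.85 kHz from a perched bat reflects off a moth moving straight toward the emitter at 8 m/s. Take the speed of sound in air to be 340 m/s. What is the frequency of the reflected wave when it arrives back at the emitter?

The moth first receives the wave as a moving observer: f₁ = f₀ · (v + u)/v = 80.85 × (340 + 8)/340 ≈ 82.8 kHz.
On reflection it acts as a source moving toward the stationary detector: f₂ = f₁ · v/(v − u) = 82.8 × 340/332 ≈ 84.7 kHz.
Equivalently f₂ = f₀ · (v + u)/(v − u).

84.7 kHz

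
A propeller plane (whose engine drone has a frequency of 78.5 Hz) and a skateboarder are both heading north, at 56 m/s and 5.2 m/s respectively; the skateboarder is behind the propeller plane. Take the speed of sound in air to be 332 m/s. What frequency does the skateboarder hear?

68 Hz

The skateboarder is behind, so the propeller plane is moving away from it while the skateboarder is moving toward the propeller plane.
Both move, so f' = f · (v + v_o)/(v + v_s).
f' = 78.5 × (332 + 5.2)/(332 + 56) = 78.5 × 337.2/388 ≈ 68 Hz.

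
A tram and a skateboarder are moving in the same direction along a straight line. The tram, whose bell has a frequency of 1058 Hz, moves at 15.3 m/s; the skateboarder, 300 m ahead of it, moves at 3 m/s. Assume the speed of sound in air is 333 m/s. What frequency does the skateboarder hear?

The skateboarder is ahead, so the tram is moving toward it while the skateboarder is moving away from the tram.
General Doppler shift: f' = f · (v − v_o)/(v − v_s).
f' = 1058 × (333 − 3)/(333 − 15.3) = 1058 × 330/317.7 ≈ 1099 Hz.

1099 Hz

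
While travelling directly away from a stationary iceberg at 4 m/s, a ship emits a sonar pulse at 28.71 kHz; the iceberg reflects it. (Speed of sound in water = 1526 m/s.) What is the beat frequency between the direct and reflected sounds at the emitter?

The iceberg receives the sound from a moving source: f₁ = f₀ · v/(v + v_e) = 28.71 × 1526/1530 ≈ 28.6349 kHz.
On the return leg the ship is a moving observer: f₂ = f₁ · (v − v_e)/v = 28.6349 × 1522/1526 ≈ 28.5599 kHz.
Equivalently f₂ = f₀ · (v − v_e)/(v + v_e).
Beat against the emitted tone (with f₀ = 28710 Hz): |f₂ − f₀| = 2v_e·f₀/(v + v_e) = 2 × 4 × 28710/1530 ≈ 150 Hz.

150 Hz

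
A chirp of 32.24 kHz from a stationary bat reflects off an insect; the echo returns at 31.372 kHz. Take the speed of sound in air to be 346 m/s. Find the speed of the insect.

Double Doppler shift off a moving reflector: f₂ = f₀ · (v + u)/(v − u) (u > 0 toward emitter).
Rearranging, u = v · (f₂ − f₀)/(f₂ + f₀) = 346 × -0.868/63.612 ≈ -4.7 m/s.
So the insect is moving at 4.7 m/s away from the emitter.

4.7 m/s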